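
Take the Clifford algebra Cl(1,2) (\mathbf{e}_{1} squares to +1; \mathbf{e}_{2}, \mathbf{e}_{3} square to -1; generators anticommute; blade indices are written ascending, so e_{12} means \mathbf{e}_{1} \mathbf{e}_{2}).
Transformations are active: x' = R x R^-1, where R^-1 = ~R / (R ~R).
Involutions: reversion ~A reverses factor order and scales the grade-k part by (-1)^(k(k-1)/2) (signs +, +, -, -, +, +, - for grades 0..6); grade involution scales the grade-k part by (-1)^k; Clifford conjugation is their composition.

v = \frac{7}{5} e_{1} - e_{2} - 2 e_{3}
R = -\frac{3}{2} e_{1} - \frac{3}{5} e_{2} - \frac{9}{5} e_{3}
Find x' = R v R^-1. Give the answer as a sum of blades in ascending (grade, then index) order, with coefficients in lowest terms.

~R = -\frac{3}{2} e_{1} - \frac{3}{5} e_{2} - \frac{9}{5} e_{3}, and R ~R = -\frac{27}{20}, so R^-1 = ~R / (-\frac{27}{20}).
R v = -\frac{63}{10} + \frac{117}{50} e_{12} + \frac{138}{25} e_{13} - \frac{3}{5} e_{23}
Answer: -\frac{77}{5} e_{1} - \frac{23}{5} e_{2} - \frac{74}{5} e_{3}


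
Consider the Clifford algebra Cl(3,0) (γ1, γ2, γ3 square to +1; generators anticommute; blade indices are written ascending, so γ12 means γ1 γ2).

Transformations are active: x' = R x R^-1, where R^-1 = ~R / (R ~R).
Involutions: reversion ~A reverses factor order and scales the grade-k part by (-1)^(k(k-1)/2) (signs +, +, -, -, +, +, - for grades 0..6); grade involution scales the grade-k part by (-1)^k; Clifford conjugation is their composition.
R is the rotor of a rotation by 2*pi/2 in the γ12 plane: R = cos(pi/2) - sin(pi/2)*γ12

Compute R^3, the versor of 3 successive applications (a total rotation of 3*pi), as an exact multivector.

Half-angle bookkeeping: 3 applications in γ12 add up to rotor phase 3*pi/2 = 3*pi/2, so R^3 = cos(3*pi/2) - sin(3*pi/2)*γ12.
cos(3*pi/2) = 0 and sin(3*pi/2) = -1, so R^3 = γ12. The net rotation is 1*pi (after discarding 1 full turn, each of which contributes a factor -1 to the rotor); the rotor keeps the half-angle phase exactly.
Answer: γ12


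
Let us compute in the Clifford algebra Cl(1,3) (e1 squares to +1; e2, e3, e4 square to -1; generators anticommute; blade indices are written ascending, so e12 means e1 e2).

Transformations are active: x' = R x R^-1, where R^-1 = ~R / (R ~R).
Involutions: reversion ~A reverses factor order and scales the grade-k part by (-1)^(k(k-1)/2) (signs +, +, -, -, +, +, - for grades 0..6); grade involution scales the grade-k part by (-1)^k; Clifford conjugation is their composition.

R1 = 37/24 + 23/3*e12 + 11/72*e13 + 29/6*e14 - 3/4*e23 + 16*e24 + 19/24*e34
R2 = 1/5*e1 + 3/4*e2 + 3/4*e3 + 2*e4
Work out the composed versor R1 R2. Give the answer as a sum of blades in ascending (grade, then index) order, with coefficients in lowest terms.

Distribute over the terms of R2 (each basis-blade product reordered to ascending indices, repeated generators contracted through their squares):
R1 (1/5*e1) = 37/120*e1 - 23/15*e2 - 11/360*e3 - 29/30*e4 - 3/20*e123 + 16/5*e124 + 19/120*e134
R1 (3/4*e2) = -23/4*e1 + 37/32*e2 - 9/16*e3 + 12*e4 - 11/96*e123 - 29/8*e124 + 19/32*e234
R1 (3/4*e3) = -11/96*e1 + 9/16*e2 + 37/32*e3 + 19/32*e4 + 23/4*e123 - 29/8*e134 - 12*e234
R1 (2*e4) = -29/3*e1 - 32*e2 - 19/12*e3 + 37/12*e4 + 46/3*e124 + 11/36*e134 - 3/2*e234
Summing the partial products and collecting blades:
Answer: -7307/480*e1 - 15271/480*e2 - 1469/1440*e3 + 7061/480*e4 + 2633/480*e123 + 1789/120*e124 - 569/180*e134 - 413/32*e234


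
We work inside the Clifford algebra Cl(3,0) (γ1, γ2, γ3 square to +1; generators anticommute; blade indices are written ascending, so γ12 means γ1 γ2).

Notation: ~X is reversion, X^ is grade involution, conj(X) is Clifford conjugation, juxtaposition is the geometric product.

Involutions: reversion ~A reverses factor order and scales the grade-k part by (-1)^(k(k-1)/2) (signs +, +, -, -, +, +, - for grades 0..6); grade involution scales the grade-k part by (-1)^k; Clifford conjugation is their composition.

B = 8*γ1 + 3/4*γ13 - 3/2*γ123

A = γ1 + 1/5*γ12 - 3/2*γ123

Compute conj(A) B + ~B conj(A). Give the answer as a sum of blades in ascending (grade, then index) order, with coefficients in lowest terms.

first term: -41/4 + 19/40*γ2 - 21/20*γ3 - 207/20*γ23
second term: -23/4 - 19/40*γ2 - 9/20*γ3 - 267/20*γ23
Answer: -16 - 3/2*γ3 - 237/10*γ23


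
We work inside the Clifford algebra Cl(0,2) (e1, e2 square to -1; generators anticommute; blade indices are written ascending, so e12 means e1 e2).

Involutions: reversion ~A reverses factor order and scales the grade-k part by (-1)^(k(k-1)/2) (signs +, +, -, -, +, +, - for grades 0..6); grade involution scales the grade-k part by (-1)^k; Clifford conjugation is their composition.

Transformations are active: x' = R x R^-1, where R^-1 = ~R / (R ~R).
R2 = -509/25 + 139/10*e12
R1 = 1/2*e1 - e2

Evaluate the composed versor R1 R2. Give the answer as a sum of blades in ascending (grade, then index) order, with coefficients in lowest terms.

Distribute over the terms of R1 (each basis-blade product reordered to ascending indices, repeated generators contracted through their squares):
(1/2*e1) R2 = -509/50*e1 - 139/20*e2
(-e2) R2 = -139/10*e1 + 509/25*e2
Summing the partial products and collecting blades:
Answer: -602/25*e1 + 1341/100*e2


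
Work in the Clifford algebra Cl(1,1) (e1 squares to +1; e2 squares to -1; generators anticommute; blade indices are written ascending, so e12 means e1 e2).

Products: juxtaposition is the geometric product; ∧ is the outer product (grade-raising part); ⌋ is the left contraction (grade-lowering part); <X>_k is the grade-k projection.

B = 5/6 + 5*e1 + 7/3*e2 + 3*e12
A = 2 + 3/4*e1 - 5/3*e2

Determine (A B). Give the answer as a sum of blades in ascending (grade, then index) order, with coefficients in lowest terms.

step 1: 335/36 + 45/8*e1 + 199/36*e2 + 193/12*e12
Answer: 335/36 + 45/8*e1 + 199/36*e2 + 193/12*e12


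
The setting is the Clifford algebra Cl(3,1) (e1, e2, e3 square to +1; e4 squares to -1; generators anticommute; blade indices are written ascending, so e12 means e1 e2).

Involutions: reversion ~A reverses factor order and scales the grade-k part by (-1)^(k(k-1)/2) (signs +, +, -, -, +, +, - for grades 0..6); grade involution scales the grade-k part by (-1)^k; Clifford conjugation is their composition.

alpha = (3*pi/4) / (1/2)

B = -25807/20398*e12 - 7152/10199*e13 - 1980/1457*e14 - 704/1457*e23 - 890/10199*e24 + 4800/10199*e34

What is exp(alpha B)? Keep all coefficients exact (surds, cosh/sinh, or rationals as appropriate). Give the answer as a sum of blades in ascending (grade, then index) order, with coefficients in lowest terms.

B^2 term by term: the squares give (-25807/20398)^2*(e12)^2 + (-7152/10199)^2*(e13)^2 + (-1980/1457)^2*(e14)^2 + (-704/1457)^2*(e23)^2 + (-890/10199)^2*(e24)^2 + (4800/10199)^2*(e34)^2 = 666001249/416078404*(-1) + 51151104/104019601*(-1) + 3920400/2122849*(+1) + 495616/2122849*(-1) + 792100/104019601*(+1) + 23040000/104019601*(+1) = -1/4 (each basis 2-blade squares to minus the product of its generators' squares); cross terms between blades sharing an index anticommute and cancel; the commuting (index-disjoint) pairs give grade-4 terms 2*c*c'*(blade product), which cancel blade by blade — e1234: -123873600/104019601 - 12730560/104019601 + 2787840/2122849 = 0 — confirming B is simple. So B^2 = -1/4.
B^2 = -1/4 — since the square is negative, the closed form is circular: l = 1/2, alpha*l = 3*pi/4, so exp(alpha B) = cos(3*pi/4) + (sin(3*pi/4)/(1/2))*B = -sqrt(2)/2 + (sqrt(2))*B.
Answer: -sqrt(2)/2 - 25807*sqrt(2)/20398*e12 - 7152*sqrt(2)/10199*e13 - 1980*sqrt(2)/1457*e14 - 704*sqrt(2)/1457*e23 - 890*sqrt(2)/10199*e24 + 4800*sqrt(2)/10199*e34


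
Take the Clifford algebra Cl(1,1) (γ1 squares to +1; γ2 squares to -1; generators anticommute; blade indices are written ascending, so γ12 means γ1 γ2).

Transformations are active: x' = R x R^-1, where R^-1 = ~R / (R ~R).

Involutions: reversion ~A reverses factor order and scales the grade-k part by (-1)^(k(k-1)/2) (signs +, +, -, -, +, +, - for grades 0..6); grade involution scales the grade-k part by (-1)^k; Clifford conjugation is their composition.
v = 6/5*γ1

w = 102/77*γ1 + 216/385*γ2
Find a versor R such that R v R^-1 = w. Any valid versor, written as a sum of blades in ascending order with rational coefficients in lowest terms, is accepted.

Why this works: both vectors square to 36/25, so q(v) = q(w) and R = v + w = 972/385*γ1 + 216/385*γ2 carries v to w — its own direction survives, the complement (v - w)/2 flips.
Answer: 972/385*γ1 + 216/385*γ2


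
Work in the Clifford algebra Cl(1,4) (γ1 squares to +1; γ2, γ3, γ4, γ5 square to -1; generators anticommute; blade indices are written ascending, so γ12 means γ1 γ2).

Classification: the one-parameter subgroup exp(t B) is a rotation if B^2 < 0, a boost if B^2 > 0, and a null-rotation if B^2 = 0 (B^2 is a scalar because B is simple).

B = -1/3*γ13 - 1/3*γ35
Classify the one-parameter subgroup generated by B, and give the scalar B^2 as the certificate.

B^2 term by term: the squares give (-1/3)^2*(γ13)^2 + (-1/3)^2*(γ35)^2 = 1/9*(+1) + 1/9*(-1) = 0 (each basis 2-blade squares to minus the product of its generators' squares); cross terms between blades sharing an index anticommute and cancel. So B^2 = 0.
Answer: null-rotation, certificate B^2 = 0. The invariant at work: B^2 = 0 is unchanged by conjugation, hence its sign classifies the subgroup whatever basis B is written in.


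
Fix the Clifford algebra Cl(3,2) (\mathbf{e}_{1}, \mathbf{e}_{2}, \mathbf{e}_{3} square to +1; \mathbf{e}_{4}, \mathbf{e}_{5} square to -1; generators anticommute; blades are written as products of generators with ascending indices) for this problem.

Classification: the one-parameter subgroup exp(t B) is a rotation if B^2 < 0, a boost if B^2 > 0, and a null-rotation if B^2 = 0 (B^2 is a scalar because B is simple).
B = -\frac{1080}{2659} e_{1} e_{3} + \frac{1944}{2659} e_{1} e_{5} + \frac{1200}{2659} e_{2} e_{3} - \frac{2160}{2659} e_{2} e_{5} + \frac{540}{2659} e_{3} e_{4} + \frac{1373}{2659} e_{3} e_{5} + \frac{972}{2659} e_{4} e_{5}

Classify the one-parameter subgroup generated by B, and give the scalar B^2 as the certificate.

B^2 term by term: the squares give (-\frac{1080}{2659})^2*(e_{1} e_{3})^2 + (\frac{1944}{2659})^2*(e_{1} e_{5})^2 + (\frac{1200}{2659})^2*(e_{2} e_{3})^2 + (-\frac{2160}{2659})^2*(e_{2} e_{5})^2 + (\frac{540}{2659})^2*(e_{3} e_{4})^2 + (\frac{1373}{2659})^2*(e_{3} e_{5})^2 + (\frac{972}{2659})^2*(e_{4} e_{5})^2 = \frac{1166400}{7070281}*(-1) + \frac{3779136}{7070281}*(+1) + \frac{1440000}{7070281}*(-1) + \frac{4665600}{7070281}*(+1) + \frac{291600}{7070281}*(+1) + \frac{1885129}{7070281}*(+1) + \frac{944784}{7070281}*(-1) = 1 (each basis 2-blade squares to minus the product of its generators' squares); cross terms between blades sharing an index anticommute and cancel; the commuting (index-disjoint) pairs give grade-4 terms 2*c*c'*(blade product), which cancel blade by blade — e_{1} e_{2} e_{3} e_{5}: -\frac{4665600}{7070281} + \frac{4665600}{7070281} = 0; e_{1} e_{3} e_{4} e_{5}: -\frac{2099520}{7070281} + \frac{2099520}{7070281} = 0; e_{2} e_{3} e_{4} e_{5}: \frac{2332800}{7070281} - \frac{2332800}{7070281} = 0 — confirming B is simple. So B^2 = 1.
Answer: boost, certificate B^2 = 1. B^2 = 1 is basis-independent, so its sign is the whole story.


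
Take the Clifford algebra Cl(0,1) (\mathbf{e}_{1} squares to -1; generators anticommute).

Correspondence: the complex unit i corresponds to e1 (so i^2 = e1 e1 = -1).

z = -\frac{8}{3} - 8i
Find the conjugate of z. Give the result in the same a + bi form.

In blades: z = -\frac{8}{3} - 8 e_{1}.
Conjugation here is Clifford conjugation: the scalar is fixed and the grade-1 and grade-2 blades all flip sign, giving -\frac{8}{3} + 8 e_{1}; translating back:
Answer: -\frac{8}{3} + 8i


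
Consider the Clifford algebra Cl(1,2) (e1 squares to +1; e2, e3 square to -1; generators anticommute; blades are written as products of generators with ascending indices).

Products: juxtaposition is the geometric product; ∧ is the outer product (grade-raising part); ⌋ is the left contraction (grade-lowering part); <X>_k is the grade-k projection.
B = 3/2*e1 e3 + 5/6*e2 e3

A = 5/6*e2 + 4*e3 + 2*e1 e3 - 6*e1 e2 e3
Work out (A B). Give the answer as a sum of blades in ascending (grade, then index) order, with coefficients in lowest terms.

step 1: 3 + 11*e1 + 37/3*e2 - 25/36*e3 + 5/3*e1 e2 - 5/4*e1 e2 e3
Answer: 3 + 11*e1 + 37/3*e2 - 25/36*e3 + 5/3*e1 e2 - 5/4*e1 e2 e3


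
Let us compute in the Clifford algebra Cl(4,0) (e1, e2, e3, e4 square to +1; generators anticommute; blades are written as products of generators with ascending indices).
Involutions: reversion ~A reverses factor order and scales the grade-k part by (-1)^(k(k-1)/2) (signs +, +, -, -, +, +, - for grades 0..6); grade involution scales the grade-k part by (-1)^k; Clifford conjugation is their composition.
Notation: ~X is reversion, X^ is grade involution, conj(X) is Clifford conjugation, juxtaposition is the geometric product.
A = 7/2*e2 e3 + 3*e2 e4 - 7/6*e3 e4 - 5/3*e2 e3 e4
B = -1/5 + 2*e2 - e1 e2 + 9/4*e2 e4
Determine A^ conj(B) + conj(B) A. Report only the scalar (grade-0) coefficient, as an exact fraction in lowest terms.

first term: 27/4 + 13/4*e3 + 6*e4 - 7/2*e1 e3 - 3*e1 e4 + 77/40*e2 e3 - 3/5*e2 e4 + 191/40*e3 e4 - 5/3*e1 e3 e4 + 2*e2 e3 e4 - 7/6*e1 e2 e3 e4
second term: 27/4 - 13/4*e3 - 6*e4 + 7/2*e1 e3 + 3*e1 e4 - 133/40*e2 e3 - 3/5*e2 e4 - 517/120*e3 e4 - 5/3*e1 e3 e4 + 8/3*e2 e3 e4 - 7/6*e1 e2 e3 e4
Answer: 27/2


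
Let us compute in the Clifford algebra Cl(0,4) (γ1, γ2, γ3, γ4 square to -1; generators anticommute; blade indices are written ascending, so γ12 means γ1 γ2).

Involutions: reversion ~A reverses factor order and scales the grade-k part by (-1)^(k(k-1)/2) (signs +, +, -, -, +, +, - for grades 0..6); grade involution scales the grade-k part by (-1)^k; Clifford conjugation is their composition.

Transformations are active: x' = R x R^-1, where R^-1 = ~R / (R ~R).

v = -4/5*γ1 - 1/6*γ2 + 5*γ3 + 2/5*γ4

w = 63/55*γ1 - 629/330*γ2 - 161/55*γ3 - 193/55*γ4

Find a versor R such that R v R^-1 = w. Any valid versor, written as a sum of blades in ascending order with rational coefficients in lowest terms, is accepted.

Since q(v) = q(w) = -4649/180, the sum R = v + w = 19/55*γ1 - 114/55*γ2 + 114/55*γ3 - 171/55*γ4 does the job whenever invertible.
Answer: 19/55*γ1 - 114/55*γ2 + 114/55*γ3 - 171/55*γ4


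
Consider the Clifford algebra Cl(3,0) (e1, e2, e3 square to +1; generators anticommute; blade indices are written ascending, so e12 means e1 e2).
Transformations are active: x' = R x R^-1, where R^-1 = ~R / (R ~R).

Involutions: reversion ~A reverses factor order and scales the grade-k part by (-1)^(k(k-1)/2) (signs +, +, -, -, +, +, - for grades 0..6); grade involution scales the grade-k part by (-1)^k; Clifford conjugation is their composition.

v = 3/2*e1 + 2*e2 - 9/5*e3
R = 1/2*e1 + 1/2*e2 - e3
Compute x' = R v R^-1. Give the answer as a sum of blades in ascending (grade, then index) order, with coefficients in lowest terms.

~R = 1/2*e1 + 1/2*e2 - e3, and R ~R = 3/2, so R^-1 = ~R / (3/2).
R v = 71/20 + 1/4*e12 + 3/5*e13 + 11/10*e23
Answer: 13/15*e1 + 11/30*e2 - 44/15*e3


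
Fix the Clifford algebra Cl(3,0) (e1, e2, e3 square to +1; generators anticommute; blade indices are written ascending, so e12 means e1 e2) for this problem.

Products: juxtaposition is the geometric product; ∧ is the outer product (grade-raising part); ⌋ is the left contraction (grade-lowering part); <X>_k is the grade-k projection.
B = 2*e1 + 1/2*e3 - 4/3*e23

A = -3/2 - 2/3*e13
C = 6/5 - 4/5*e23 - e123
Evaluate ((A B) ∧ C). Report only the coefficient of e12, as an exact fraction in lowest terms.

step 1: -10/3*e1 + 7/12*e3 - 8/9*e12 + 2*e23
step 2: -4*e1 + 7/10*e3 - 16/15*e12 + 12/5*e23 + 8/3*e123
Answer: -16/15


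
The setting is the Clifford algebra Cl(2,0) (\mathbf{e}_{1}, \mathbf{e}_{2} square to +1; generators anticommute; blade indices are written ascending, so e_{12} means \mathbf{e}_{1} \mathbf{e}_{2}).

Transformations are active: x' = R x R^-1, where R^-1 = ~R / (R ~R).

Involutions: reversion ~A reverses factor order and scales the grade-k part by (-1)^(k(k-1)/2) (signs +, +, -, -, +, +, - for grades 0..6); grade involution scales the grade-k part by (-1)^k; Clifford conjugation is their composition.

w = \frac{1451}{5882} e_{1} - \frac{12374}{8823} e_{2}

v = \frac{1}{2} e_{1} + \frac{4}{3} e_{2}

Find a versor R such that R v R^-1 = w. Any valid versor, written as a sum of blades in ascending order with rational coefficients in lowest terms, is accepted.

Sketch: the shared square \frac{73}{36} makes R = v + w = \frac{2196}{2941} e_{1} - \frac{610}{8823} e_{2} the natural versor; its sandwich fixes that direction, negates (v - w)/2, and sends v to w.
Answer: \frac{2196}{2941} e_{1} - \frac{610}{8823} e_{2}


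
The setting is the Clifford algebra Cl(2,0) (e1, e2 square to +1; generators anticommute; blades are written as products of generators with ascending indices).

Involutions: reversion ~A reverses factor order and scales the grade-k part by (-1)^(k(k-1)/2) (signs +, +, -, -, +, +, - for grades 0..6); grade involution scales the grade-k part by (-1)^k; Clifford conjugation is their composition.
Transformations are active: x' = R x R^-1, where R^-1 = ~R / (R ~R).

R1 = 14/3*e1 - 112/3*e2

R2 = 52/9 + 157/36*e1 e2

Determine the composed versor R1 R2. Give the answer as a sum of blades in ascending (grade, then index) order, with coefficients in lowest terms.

Distribute over the terms of R1 (each basis-blade product reordered to ascending indices, repeated generators contracted through their squares):
(14/3*e1) R2 = 728/27*e1 + 1099/54*e2
(-112/3*e2) R2 = 4396/27*e1 - 5824/27*e2
Summing the partial products and collecting blades:
Answer: 1708/9*e1 - 10549/54*e2


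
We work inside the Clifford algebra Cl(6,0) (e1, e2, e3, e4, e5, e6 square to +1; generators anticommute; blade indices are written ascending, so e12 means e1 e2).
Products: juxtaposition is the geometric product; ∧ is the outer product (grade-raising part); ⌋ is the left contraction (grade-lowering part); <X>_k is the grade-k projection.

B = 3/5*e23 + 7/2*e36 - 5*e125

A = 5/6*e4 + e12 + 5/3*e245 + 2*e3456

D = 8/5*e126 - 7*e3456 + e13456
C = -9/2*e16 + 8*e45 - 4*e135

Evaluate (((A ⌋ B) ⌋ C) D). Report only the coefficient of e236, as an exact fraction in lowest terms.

step 1: 5*e5
step 2: -40*e4 - 20*e13
step 3: -32*e236 - 280*e356 + 20*e456 - 64*e1246 - 40*e1356 + 140*e1456
Answer: -32


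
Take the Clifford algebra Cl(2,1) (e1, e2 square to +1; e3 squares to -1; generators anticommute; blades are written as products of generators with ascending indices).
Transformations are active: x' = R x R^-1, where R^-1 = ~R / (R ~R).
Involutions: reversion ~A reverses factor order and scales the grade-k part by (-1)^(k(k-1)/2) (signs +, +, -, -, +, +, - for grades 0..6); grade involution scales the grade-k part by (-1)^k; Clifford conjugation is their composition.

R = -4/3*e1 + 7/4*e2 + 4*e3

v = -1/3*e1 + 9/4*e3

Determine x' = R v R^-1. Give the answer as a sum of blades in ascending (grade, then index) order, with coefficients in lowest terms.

~R = -4/3*e1 + 7/4*e2 + 4*e3, and R ~R = -1607/144, so R^-1 = ~R / (-1607/144).
R v = -77/9 + 7/12*e1 e2 - 5/3*e1 e3 + 63/16*e2 e3
Answer: -8249/4821*e1 + 4312/1607*e2 + 24961/6428*e3


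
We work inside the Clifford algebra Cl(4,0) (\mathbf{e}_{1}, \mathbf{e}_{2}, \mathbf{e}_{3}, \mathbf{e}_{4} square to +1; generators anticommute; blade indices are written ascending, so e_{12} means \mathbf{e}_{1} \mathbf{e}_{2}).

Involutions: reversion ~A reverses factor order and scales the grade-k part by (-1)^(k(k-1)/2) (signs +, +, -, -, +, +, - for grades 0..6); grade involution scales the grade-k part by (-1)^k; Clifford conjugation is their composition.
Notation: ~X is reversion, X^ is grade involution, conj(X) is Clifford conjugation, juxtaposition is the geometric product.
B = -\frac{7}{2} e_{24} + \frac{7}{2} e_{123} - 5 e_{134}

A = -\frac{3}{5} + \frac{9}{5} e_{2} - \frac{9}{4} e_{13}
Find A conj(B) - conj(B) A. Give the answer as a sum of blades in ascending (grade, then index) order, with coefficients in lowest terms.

first term: -\frac{63}{8} e_{2} - \frac{99}{20} e_{4} - \frac{63}{10} e_{13} - \frac{21}{10} e_{24} - \frac{21}{10} e_{123} + 3 e_{134} + \frac{135}{8} e_{1234}
second term: -\frac{63}{8} e_{2} - \frac{351}{20} e_{4} - \frac{63}{10} e_{13} - \frac{21}{10} e_{24} - \frac{21}{10} e_{123} + 3 e_{134} - \frac{9}{8} e_{1234}
Answer: \frac{63}{5} e_{4} + 18 e_{1234}


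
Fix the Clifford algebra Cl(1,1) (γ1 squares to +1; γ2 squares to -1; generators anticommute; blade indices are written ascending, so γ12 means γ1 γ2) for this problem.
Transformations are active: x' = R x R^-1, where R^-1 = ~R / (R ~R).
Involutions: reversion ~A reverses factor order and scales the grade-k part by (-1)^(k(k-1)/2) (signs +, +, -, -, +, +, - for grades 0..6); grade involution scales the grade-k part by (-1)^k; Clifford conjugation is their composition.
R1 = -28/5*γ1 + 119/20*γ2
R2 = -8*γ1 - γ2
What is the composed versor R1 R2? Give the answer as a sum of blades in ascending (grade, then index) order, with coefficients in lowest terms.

Distribute over the terms of R1 (each basis-blade product reordered to ascending indices, repeated generators contracted through their squares):
(-28/5*γ1) R2 = 224/5 + 28/5*γ12
(119/20*γ2) R2 = 119/20 + 238/5*γ12
Summing the partial products and collecting blades:
Answer: 203/4 + 266/5*γ12


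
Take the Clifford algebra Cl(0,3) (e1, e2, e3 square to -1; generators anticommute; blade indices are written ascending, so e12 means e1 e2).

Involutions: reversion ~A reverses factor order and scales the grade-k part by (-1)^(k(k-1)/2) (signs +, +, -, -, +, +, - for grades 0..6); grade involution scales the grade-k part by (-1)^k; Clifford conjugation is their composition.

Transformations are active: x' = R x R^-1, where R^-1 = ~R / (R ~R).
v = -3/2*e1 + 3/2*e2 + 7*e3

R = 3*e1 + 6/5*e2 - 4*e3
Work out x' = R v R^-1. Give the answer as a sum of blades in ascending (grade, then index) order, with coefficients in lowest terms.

~R = 3*e1 + 6/5*e2 - 4*e3, and R ~R = -661/25, so R^-1 = ~R / (-661/25).
R v = 307/10 + 63/10*e12 + 15*e13 + 72/5*e23
Answer: -7227/1322*e1 - 5667/1322*e2 + 1513/661*e3


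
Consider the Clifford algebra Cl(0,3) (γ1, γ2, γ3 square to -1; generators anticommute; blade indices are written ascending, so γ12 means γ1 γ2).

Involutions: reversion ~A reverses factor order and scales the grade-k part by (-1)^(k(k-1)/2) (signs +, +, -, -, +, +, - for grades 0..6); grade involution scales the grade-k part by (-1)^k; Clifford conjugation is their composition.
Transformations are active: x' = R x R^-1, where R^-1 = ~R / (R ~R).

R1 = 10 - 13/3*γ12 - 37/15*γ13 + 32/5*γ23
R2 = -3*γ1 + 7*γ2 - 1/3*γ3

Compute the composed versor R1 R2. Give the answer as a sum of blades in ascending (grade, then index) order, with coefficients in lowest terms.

Distribute over the terms of R2 (each basis-blade product reordered to ascending indices, repeated generators contracted through their squares):
R1 (-3*γ1) = -30*γ1 + 13*γ2 + 37/5*γ3 - 96/5*γ123
R1 (7*γ2) = 91/3*γ1 + 70*γ2 + 224/5*γ3 + 259/15*γ123
R1 (-1/3*γ3) = -37/45*γ1 + 32/15*γ2 - 10/3*γ3 + 13/9*γ123
Summing the partial products and collecting blades:
Answer: -22/45*γ1 + 1277/15*γ2 + 733/15*γ3 - 22/45*γ123


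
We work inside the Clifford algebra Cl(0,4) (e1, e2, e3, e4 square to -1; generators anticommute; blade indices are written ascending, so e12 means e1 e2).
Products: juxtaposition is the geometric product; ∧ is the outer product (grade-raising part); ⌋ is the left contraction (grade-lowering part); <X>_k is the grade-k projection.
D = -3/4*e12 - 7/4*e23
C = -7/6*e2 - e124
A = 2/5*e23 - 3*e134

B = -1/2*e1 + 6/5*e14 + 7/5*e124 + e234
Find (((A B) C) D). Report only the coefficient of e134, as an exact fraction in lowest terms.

step 1: -18/5*e3 - 2/5*e4 + 3*e12 - 21/5*e23 - 3/2*e34 - 1/5*e123 + 14/25*e134 + 12/25*e1234
step 2: 7/2*e1 + 221/50*e3 + 3*e4 - 2/5*e12 + 7/30*e13 - 119/25*e23 - 7/15*e24 - 1/5*e34 - 3/2*e123 + 119/25*e134 + 7/4*e234 + 221/75*e1234
step 3: -863/100 - 21/8*e1 - 511/100*e2 - 9/8*e3 + 49/16*e4 - 49/120*e12 + 287/100*e13 + 413/75*e14 + 7/40*e23 + 7/20*e24 + 209/150*e34 - 236/25*e123 - 529/50*e124 - 21/16*e134 - 42/25*e234 + 3/20*e1234
Answer: -21/16


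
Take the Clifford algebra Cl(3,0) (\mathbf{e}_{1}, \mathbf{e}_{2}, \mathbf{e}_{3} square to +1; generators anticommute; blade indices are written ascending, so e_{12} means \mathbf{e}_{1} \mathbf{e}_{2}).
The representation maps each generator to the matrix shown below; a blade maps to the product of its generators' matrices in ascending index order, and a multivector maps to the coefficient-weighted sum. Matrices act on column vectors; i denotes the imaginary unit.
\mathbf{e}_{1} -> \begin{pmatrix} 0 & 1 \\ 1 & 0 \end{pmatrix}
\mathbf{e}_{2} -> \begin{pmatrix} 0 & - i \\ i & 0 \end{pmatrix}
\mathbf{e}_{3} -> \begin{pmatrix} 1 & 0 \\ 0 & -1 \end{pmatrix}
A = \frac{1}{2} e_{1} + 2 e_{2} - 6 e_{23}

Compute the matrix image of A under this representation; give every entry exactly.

Bivector images (products of the table entries): rho(e_{23}) = rho(\mathbf{e}_{2})rho(\mathbf{e}_{3}) = \begin{pmatrix} 0 & i \\ i & 0 \end{pmatrix}.
M = (\frac{1}{2})*rho(e_{1}) + (2)*rho(e_{2}) + (-6)*rho(e_{23}), summed entrywise:
Answer: \begin{pmatrix} 0 & \frac{1}{2} - 8 i \\ \frac{1}{2} - 4 i & 0 \end{pmatrix}


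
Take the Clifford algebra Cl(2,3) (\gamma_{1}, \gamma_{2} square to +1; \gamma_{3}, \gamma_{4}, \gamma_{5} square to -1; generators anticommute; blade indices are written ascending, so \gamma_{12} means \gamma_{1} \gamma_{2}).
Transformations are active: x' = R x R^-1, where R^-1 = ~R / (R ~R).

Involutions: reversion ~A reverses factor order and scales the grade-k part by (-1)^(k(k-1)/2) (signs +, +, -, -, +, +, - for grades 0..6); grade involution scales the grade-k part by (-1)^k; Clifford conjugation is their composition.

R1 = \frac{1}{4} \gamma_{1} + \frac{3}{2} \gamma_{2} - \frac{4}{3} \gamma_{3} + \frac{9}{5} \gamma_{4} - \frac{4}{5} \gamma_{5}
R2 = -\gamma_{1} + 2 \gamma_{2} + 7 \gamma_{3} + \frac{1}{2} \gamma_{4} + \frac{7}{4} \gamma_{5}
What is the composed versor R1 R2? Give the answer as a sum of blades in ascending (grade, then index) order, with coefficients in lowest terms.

Distribute over the terms of R1 (each basis-blade product reordered to ascending indices, repeated generators contracted through their squares):
(\frac{1}{4} \gamma_{1}) R2 = -\frac{1}{4} + \frac{1}{2} \gamma_{12} + \frac{7}{4} \gamma_{13} + \frac{1}{8} \gamma_{14} + \frac{7}{16} \gamma_{15}
(\frac{3}{2} \gamma_{2}) R2 = 3 + \frac{3}{2} \gamma_{12} + \frac{21}{2} \gamma_{23} + \frac{3}{4} \gamma_{24} + \frac{21}{8} \gamma_{25}
(-\frac{4}{3} \gamma_{3}) R2 = \frac{28}{3} - \frac{4}{3} \gamma_{13} + \frac{8}{3} \gamma_{23} - \frac{2}{3} \gamma_{34} - \frac{7}{3} \gamma_{35}
(\frac{9}{5} \gamma_{4}) R2 = -\frac{9}{10} + \frac{9}{5} \gamma_{14} - \frac{18}{5} \gamma_{24} - \frac{63}{5} \gamma_{34} + \frac{63}{20} \gamma_{45}
(-\frac{4}{5} \gamma_{5}) R2 = \frac{7}{5} - \frac{4}{5} \gamma_{15} + \frac{8}{5} \gamma_{25} + \frac{28}{5} \gamma_{35} + \frac{2}{5} \gamma_{45}
Summing the partial products and collecting blades:
Answer: \frac{151}{12} + 2 \gamma_{12} + \frac{5}{12} \gamma_{13} + \frac{77}{40} \gamma_{14} - \frac{29}{80} \gamma_{15} + \frac{79}{6} \gamma_{23} - \frac{57}{20} \gamma_{24} + \frac{169}{40} \gamma_{25} - \frac{199}{15} \gamma_{34} + \frac{49}{15} \gamma_{35} + \frac{71}{20} \gamma_{45}


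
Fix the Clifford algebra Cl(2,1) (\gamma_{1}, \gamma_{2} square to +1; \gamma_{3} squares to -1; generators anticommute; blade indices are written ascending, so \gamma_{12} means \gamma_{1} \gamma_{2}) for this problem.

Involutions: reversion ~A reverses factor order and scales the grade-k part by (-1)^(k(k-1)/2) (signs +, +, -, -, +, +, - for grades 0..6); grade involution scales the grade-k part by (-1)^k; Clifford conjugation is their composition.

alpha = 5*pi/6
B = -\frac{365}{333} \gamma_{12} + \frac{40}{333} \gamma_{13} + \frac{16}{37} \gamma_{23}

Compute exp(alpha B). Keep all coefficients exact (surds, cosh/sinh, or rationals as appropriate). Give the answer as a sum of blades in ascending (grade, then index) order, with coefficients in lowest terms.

B^2 term by term: the squares give (-\frac{365}{333})^2*(\gamma_{12})^2 + (\frac{40}{333})^2*(\gamma_{13})^2 + (\frac{16}{37})^2*(\gamma_{23})^2 = \frac{133225}{110889}*(-1) + \frac{1600}{110889}*(+1) + \frac{256}{1369}*(+1) = -1 (each basis 2-blade squares to minus the product of its generators' squares); cross terms between blades sharing an index anticommute and cancel. So B^2 = -1.
B^2 = -1 — B^2 < 0, so the exponential closes trigonometrically: l = 1, alpha*l = \frac{5 \pi}{6}, so exp(alpha B) = cos(\frac{5 \pi}{6}) + (sin(\frac{5 \pi}{6})/1)*B = - \frac{\sqrt{3}}{2} + (\frac{1}{2})*B.
Answer: - \frac{\sqrt{3}}{2} - \frac{365}{666} \gamma_{12} + \frac{20}{333} \gamma_{13} + \frac{8}{37} \gamma_{23}


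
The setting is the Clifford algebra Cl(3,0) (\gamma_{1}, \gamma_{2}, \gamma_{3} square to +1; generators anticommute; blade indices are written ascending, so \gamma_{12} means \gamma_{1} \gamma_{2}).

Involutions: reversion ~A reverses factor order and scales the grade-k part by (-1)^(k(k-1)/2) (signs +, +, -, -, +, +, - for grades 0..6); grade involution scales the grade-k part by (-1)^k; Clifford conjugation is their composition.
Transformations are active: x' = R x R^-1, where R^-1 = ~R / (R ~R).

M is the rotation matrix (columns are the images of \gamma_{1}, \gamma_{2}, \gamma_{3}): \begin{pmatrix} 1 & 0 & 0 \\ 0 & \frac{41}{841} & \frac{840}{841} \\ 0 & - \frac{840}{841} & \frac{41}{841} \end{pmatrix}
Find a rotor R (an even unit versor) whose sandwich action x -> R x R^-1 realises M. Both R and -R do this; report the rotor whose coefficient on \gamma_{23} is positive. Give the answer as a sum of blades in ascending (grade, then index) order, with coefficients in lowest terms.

Method: write R = a + b12*\gamma_{12} + b13*\gamma_{13} + b23*\gamma_{23} with a^2 + b12^2 + b13^2 + b23^2 = 1 (so R^-1 = ~R). Expanding the columns R e_j ~R gives tr M = 4a^2 - 1 and, from the antisymmetric part, M21 - M12 = -4a*b12, M13 - M31 = 4a*b13, M32 - M23 = -4a*b23.
Here tr M = \frac{923}{841}, so a^2 = (1 + tr M)/4 = \frac{441}{841} and a = ±\frac{21}{29}. Taking a = \frac{21}{29}: M21 - M12 = 0, M13 - M31 = 0, M32 - M23 = -\frac{1680}{841}, giving b12 = 0, b13 = 0, b23 = \frac{20}{29}, i.e. R = \frac{21}{29} + \frac{20}{29} \gamma_{23}.
Its \gamma_{23} coefficient is already positive.
Answer: \frac{21}{29} + \frac{20}{29} \gamma_{23}. Uniqueness: Spin(3) -> SO(3) maps R and -R to the same rotation of trace \frac{923}{841}; fixing the sign of the \gamma_{23} coefficient removes the ambiguity.


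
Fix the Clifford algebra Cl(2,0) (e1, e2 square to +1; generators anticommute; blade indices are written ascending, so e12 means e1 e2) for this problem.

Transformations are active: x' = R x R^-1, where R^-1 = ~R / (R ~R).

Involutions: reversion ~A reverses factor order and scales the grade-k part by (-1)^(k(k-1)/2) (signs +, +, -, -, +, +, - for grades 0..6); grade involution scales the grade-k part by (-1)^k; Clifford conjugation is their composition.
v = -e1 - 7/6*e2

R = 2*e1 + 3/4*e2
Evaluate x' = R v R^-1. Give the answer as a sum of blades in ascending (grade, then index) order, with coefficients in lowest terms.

~R = 2*e1 + 3/4*e2, and R ~R = 73/16, so R^-1 = ~R / (73/16).
R v = -23/8 - 19/12*e12
Answer: -111/73*e1 + 97/438*e2


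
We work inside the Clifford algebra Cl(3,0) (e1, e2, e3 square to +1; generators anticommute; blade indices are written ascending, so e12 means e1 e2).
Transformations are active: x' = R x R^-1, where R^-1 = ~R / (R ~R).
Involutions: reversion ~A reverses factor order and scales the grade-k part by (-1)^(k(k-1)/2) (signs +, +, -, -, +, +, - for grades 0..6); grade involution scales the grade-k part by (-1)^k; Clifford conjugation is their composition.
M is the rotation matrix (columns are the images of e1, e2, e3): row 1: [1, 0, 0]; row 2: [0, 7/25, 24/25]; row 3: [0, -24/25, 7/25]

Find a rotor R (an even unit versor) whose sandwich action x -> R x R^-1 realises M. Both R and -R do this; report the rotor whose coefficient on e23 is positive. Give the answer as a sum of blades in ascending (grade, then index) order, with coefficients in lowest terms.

Method: write R = a + b12*e12 + b13*e13 + b23*e23 with a^2 + b12^2 + b13^2 + b23^2 = 1 (so R^-1 = ~R). Expanding the columns R e_j ~R gives tr M = 4a^2 - 1 and, from the antisymmetric part, M21 - M12 = -4a*b12, M13 - M31 = 4a*b13, M32 - M23 = -4a*b23.
Here tr M = 39/25, so a^2 = (1 + tr M)/4 = 16/25 and a = ±4/5. Taking a = 4/5: M21 - M12 = 0, M13 - M31 = 0, M32 - M23 = -48/25, giving b12 = 0, b13 = 0, b23 = 3/5, i.e. R = 4/5 + 3/5*e23.
Its e23 coefficient is already positive.
Answer: 4/5 + 3/5*e23. Recall the cover is two-to-one: with M of trace 39/25, both preimages act alike, and the stated e23 sign chooses the sheet.


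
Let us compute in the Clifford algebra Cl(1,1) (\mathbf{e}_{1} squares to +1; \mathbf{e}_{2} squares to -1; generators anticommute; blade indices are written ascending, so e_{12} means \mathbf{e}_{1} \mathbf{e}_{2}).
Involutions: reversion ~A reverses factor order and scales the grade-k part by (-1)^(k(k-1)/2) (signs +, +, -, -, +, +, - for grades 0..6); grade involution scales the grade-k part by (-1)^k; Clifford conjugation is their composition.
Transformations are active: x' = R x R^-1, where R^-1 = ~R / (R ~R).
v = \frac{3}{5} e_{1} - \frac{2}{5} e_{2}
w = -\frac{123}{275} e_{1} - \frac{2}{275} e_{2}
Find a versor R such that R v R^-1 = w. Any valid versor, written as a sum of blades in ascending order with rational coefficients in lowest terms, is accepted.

Reasoning: v^2 = w^2 = \frac{1}{5} since conjugation preserves the quadratic form; R = v + w = \frac{42}{275} e_{1} - \frac{112}{275} e_{2} is then valid when invertible, keeping its own part and reversing (v - w)/2.
Answer: \frac{42}{275} e_{1} - \frac{112}{275} e_{2}


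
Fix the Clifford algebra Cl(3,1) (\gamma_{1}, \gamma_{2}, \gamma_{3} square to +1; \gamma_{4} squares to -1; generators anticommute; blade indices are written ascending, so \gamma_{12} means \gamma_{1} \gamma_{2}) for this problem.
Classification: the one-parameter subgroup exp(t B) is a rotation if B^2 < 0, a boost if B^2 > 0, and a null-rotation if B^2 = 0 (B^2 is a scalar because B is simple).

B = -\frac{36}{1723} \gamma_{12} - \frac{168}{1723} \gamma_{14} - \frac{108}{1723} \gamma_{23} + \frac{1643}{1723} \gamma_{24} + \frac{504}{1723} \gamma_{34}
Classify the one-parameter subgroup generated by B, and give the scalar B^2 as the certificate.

B^2 term by term: the squares give (-\frac{36}{1723})^2*(\gamma_{12})^2 + (-\frac{168}{1723})^2*(\gamma_{14})^2 + (-\frac{108}{1723})^2*(\gamma_{23})^2 + (\frac{1643}{1723})^2*(\gamma_{24})^2 + (\frac{504}{1723})^2*(\gamma_{34})^2 = \frac{1296}{2968729}*(-1) + \frac{28224}{2968729}*(+1) + \frac{11664}{2968729}*(-1) + \frac{2699449}{2968729}*(+1) + \frac{254016}{2968729}*(+1) = 1 (each basis 2-blade squares to minus the product of its generators' squares); cross terms between blades sharing an index anticommute and cancel; the commuting (index-disjoint) pairs give grade-4 terms 2*c*c'*(blade product), which cancel blade by blade — \gamma_{1234}: -\frac{36288}{2968729} + \frac{36288}{2968729} = 0 — confirming B is simple. So B^2 = 1.
Answer: boost, certificate B^2 = 1. Key observation: B^2 = 1 is a conjugation invariant, so its sign decides the class regardless of the surface form of B.


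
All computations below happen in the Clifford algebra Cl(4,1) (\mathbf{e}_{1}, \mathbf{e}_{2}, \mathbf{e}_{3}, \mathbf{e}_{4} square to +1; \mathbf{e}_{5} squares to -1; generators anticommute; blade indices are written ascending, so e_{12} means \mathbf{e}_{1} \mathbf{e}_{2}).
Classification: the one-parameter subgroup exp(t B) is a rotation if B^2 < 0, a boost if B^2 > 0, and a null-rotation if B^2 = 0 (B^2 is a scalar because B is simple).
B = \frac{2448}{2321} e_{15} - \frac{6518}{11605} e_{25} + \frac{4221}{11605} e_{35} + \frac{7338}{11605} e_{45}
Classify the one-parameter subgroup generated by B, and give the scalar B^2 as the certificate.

B^2 term by term: the squares give (\frac{2448}{2321})^2*(e_{15})^2 + (-\frac{6518}{11605})^2*(e_{25})^2 + (\frac{4221}{11605})^2*(e_{35})^2 + (\frac{7338}{11605})^2*(e_{45})^2 = \frac{5992704}{5387041}*(+1) + \frac{42484324}{134676025}*(+1) + \frac{17816841}{134676025}*(+1) + \frac{53846244}{134676025}*(+1) = \frac{49}{25} (each basis 2-blade squares to minus the product of its generators' squares); cross terms between blades sharing an index anticommute and cancel. So B^2 = \frac{49}{25}.
Answer: boost, certificate B^2 = \frac{49}{25}. B^2 = \frac{49}{25} is basis-independent, so its sign is the whole story.


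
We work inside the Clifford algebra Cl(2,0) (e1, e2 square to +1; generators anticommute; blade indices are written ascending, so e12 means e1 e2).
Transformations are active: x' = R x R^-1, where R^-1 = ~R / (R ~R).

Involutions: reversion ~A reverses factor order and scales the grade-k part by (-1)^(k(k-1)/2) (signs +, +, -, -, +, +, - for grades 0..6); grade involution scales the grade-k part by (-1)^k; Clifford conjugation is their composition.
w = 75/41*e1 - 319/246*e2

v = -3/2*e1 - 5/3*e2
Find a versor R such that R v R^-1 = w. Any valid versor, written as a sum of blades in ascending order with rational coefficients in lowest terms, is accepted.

Here q(v) = q(w) = 181/36; the classical choice R = v + w = 27/82*e1 - 243/82*e2 then realises v -> w under the sandwich.
Answer: 27/82*e1 - 243/82*e2


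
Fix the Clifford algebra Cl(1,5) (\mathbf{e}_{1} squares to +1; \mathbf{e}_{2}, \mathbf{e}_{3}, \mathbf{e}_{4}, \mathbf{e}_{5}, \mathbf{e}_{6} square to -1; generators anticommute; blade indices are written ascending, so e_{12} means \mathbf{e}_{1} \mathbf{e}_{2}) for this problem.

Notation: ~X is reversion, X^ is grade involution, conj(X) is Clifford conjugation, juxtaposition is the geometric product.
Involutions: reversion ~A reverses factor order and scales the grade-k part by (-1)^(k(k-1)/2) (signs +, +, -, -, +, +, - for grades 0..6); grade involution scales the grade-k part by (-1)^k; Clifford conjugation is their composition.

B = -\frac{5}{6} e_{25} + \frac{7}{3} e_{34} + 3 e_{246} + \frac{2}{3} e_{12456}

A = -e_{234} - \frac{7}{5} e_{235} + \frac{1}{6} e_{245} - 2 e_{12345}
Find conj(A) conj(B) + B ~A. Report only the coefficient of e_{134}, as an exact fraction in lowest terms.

first term: -\frac{7}{3} e_{2} - \frac{7}{6} e_{3} + \frac{5}{36} e_{4} + \frac{1}{9} e_{16} - \frac{5}{3} e_{36} - \frac{1}{2} e_{56} + \frac{14}{3} e_{125} - \frac{5}{3} e_{134} - \frac{7}{18} e_{235} - \frac{49}{15} e_{245} + \frac{5}{6} e_{345} + \frac{14}{15} e_{1346} + \frac{16}{3} e_{1356} - \frac{21}{5} e_{3456}
second term: -\frac{7}{3} e_{2} - \frac{7}{6} e_{3} + \frac{5}{36} e_{4} + \frac{1}{9} e_{16} - \frac{13}{3} e_{36} - \frac{1}{2} e_{56} + \frac{14}{3} e_{125} - \frac{5}{3} e_{134} + \frac{7}{18} e_{235} + \frac{49}{15} e_{245} - \frac{5}{6} e_{345} - \frac{14}{15} e_{1346} + \frac{20}{3} e_{1356} + \frac{21}{5} e_{3456}
Answer: -\frac{10}{3}


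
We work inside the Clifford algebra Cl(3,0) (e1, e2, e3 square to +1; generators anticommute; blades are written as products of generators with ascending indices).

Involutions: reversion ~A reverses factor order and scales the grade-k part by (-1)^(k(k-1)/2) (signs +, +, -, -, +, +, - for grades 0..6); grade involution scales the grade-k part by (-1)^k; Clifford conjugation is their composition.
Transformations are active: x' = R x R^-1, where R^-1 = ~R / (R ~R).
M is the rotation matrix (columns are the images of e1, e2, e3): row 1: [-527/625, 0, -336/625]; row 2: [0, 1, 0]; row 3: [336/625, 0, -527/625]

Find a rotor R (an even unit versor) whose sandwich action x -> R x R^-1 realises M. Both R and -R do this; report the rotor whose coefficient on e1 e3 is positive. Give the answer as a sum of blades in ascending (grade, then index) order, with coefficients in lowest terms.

Method: write R = a + b12*e1 e2 + b13*e1 e3 + b23*e2 e3 with a^2 + b12^2 + b13^2 + b23^2 = 1 (so R^-1 = ~R). Expanding the columns R e_j ~R gives tr M = 4a^2 - 1 and, from the antisymmetric part, M21 - M12 = -4a*b12, M13 - M31 = 4a*b13, M32 - M23 = -4a*b23.
Here tr M = -429/625, so a^2 = (1 + tr M)/4 = 49/625 and a = ±7/25. Taking a = 7/25: M21 - M12 = 0, M13 - M31 = -672/625, M32 - M23 = 0, giving b12 = 0, b13 = -24/25, b23 = 0, i.e. R = 7/25 - 24/25*e1 e3.
Its e1 e3 coefficient is negative, so report the other preimage -R.
Answer: -7/25 + 24/25*e1 e3. Recall the cover is two-to-one: with M of trace -429/625, both preimages act alike, and the stated e1 e3 sign chooses the sheet.
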